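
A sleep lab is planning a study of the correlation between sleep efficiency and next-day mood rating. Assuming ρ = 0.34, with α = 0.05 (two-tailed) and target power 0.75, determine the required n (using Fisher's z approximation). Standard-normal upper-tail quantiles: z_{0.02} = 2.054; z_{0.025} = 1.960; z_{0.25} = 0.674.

Fisher's z: C = ½·ln((1+r)/(1−r)) = ½·ln(2.0303) = 0.3541.
n = ((z_{α/2} + z_β)/C)² + 3.
(1.960 + 0.674) / 0.3541 = 2.634 / 0.3541 = 7.439.
n = 7.439² + 3 = 55.33 + 3 = 58.3.
Round up.

n = 59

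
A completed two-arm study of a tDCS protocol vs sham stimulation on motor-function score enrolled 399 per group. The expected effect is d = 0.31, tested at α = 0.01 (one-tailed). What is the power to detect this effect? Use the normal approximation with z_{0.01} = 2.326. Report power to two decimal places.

For two equal groups, power = Φ(d·√(n/2) − z_{α}).
d·√(n/2) = 0.31 × √(399/2) = 0.31 × 14.124 = 4.379.
z_β = 4.379 − 2.326 = 2.053.
Power = Φ(2.053) = 0.980.

power ≈ 0.98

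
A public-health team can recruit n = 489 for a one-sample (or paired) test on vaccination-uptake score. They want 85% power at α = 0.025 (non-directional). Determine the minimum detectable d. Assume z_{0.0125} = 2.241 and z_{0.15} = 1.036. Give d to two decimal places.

d_min ≈ 0.15

For a single sample (or paired design) of n = 489: d_min = (z_{α/2} + z_β)/√n.
z-sum = 2.241 + 1.036 = 3.277.
d_min = 3.277 / √489 = 3.277 / 22.113 = 0.148.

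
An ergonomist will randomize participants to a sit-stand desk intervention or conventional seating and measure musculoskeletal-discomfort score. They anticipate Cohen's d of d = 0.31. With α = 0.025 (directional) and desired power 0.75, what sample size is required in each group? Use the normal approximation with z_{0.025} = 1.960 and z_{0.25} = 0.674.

n = 145 per group

For two independent groups with equal n: n = 2·((z_{α} + z_β) / d)².
z_{α} + z_β = 1.960 + 0.674 = 2.634.
n = 2 × (2.634 / 0.31)² = 2 × 8.497² = 2 × 72.20 = 144.4.
Round up to the next whole participant.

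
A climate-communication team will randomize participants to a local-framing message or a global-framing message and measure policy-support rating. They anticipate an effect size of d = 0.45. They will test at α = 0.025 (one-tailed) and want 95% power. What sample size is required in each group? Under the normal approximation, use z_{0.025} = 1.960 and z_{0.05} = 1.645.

For two independent groups with equal n: n = 2·((z_{α} + z_β) / d)².
z_{α} + z_β = 1.960 + 1.645 = 3.605.
n = 2 × (3.605 / 0.45)² = 2 × 8.011² = 2 × 64.18 = 128.4.
Round up to the next whole participant.

n = 129 per group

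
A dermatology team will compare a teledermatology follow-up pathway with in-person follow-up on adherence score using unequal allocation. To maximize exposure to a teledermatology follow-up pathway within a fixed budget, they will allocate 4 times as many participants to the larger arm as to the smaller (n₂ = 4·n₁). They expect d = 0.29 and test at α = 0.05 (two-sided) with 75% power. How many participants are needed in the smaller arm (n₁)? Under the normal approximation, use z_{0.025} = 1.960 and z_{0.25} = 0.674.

n₁ = 104

With allocation ratio k = n₂/n₁ = 4, Var(x̄₁−x̄₂) = σ²(1/n₁ + 1/(k·n₁)) = σ²·(k+1)/(k·n₁).
So n₁ = (1 + 1/k)·((z_{α/2} + z_β)/d)² = 1.250 × (2.634/0.29)².
n₁ = 1.250 × 82.50 = 103.1.
Round up: n₁ = 104, giving n₂ = 4 × 104 = 416.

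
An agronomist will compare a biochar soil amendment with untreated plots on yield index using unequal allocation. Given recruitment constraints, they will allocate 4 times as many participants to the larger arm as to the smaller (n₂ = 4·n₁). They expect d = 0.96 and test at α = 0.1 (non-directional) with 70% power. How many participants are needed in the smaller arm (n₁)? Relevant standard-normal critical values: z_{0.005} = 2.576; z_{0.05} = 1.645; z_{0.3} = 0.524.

n₁ = 7

With allocation ratio k = n₂/n₁ = 4, Var(x̄₁−x̄₂) = σ²(1/n₁ + 1/(k·n₁)) = σ²·(k+1)/(k·n₁).
So n₁ = (1 + 1/k)·((z_{α/2} + z_β)/d)² = 1.250 × (2.169/0.96)².
n₁ = 1.250 × 5.10 = 6.4.
Round up: n₁ = 7, giving n₂ = 4 × 7 = 28.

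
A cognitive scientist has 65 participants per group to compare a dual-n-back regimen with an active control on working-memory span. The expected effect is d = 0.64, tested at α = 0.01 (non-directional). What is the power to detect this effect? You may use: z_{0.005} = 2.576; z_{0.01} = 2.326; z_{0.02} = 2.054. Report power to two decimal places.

For two equal groups, power = Φ(d·√(n/2) − z_{α/2}).
d·√(n/2) = 0.64 × √(65/2) = 0.64 × 5.701 = 3.649.
z_β = 3.649 − 2.576 = 1.073.
Power = Φ(1.073) = 0.858.

power ≈ 0.86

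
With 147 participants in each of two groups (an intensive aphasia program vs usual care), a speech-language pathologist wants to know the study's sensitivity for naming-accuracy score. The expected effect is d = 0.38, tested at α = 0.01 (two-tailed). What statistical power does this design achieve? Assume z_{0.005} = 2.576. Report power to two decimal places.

For two equal groups, power = Φ(d·√(n/2) − z_{α/2}).
d·√(n/2) = 0.38 × √(147/2) = 0.38 × 8.573 = 3.258.
z_β = 3.258 − 2.576 = 0.682.
Power = Φ(0.682) = 0.752.

power ≈ 0.75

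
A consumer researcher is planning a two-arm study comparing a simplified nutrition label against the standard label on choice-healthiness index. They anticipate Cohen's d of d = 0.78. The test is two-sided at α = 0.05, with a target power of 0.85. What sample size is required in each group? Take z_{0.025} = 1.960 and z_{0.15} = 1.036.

n = 30 per group

For two independent groups with equal n: n = 2·((z_{α/2} + z_β) / d)².
z_{α/2} + z_β = 1.960 + 1.036 = 2.996.
n = 2 × (2.996 / 0.78)² = 2 × 3.841² = 2 × 14.75 = 29.5.
Round up to the next whole participant.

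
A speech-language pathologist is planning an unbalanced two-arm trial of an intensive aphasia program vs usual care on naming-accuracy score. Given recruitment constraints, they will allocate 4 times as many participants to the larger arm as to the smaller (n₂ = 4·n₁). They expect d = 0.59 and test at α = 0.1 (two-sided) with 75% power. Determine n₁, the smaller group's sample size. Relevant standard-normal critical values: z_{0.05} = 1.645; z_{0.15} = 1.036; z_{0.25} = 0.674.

With allocation ratio k = n₂/n₁ = 4, Var(x̄₁−x̄₂) = σ²(1/n₁ + 1/(k·n₁)) = σ²·(k+1)/(k·n₁).
So n₁ = (1 + 1/k)·((z_{α/2} + z_β)/d)² = 1.250 × (2.319/0.59)².
n₁ = 1.250 × 15.45 = 19.3.
Round up: n₁ = 20, giving n₂ = 4 × 20 = 80.

n₁ = 20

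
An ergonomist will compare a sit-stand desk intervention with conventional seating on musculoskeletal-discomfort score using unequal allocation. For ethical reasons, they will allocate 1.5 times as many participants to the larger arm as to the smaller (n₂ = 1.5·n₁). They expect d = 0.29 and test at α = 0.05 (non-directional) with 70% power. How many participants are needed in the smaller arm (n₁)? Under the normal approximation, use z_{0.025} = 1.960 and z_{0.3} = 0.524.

With allocation ratio k = n₂/n₁ = 1.5, Var(x̄₁−x̄₂) = σ²(1/n₁ + 1/(k·n₁)) = σ²·(k+1)/(k·n₁).
So n₁ = (1 + 1/k)·((z_{α/2} + z_β)/d)² = 1.667 × (2.484/0.29)².
n₁ = 1.667 × 73.37 = 122.3.
Round up: n₁ = 123, giving n₂ = ⌈1.5 × 123⌉ = ⌈184.5⌉ = 185.

n₁ = 123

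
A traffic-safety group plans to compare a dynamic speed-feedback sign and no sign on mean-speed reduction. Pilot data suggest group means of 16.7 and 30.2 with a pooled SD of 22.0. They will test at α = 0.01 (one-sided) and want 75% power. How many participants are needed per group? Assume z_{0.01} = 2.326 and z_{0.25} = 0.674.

n = 48 per group

Cohen's d = |M₁ − M₂| / SD_pooled = |16.7 − 30.2| / 22.0 = 13.5 / 22.0 = 0.614.
For two independent groups with equal n: n = 2·((z_{α} + z_β) / d)².
z_{α} + z_β = 2.326 + 0.674 = 3.000.
n = 2 × (3.000 / 0.614)² = 2 × 4.886² = 2 × 23.87 = 47.7.
Round up to the next whole participant.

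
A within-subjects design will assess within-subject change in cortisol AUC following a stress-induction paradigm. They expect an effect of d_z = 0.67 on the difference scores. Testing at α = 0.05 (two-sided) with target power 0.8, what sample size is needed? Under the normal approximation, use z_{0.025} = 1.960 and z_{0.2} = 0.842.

n = 18 pairs

For a paired (one-sample on differences) test: n = ((z_{α/2} + z_β) / d)².
z_{α/2} + z_β = 1.960 + 0.842 = 2.802.
n = (2.802 / 0.67)² = 4.182² = 17.49.
Round up.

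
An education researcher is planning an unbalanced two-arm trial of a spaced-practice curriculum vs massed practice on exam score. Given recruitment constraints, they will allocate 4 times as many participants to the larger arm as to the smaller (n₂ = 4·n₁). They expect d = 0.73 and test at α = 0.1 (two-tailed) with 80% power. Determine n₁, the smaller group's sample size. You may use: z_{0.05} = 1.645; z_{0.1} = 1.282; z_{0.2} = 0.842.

With allocation ratio k = n₂/n₁ = 4, Var(x̄₁−x̄₂) = σ²(1/n₁ + 1/(k·n₁)) = σ²·(k+1)/(k·n₁).
So n₁ = (1 + 1/k)·((z_{α/2} + z_β)/d)² = 1.250 × (2.487/0.73)².
n₁ = 1.250 × 11.61 = 14.5.
Round up: n₁ = 15, giving n₂ = 4 × 15 = 60.

n₁ = 15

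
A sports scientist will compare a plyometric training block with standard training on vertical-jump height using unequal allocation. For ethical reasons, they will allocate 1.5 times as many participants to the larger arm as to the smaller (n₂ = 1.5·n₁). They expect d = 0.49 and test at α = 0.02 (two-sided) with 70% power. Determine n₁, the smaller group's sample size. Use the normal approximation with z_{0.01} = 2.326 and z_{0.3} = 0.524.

With allocation ratio k = n₂/n₁ = 1.5, Var(x̄₁−x̄₂) = σ²(1/n₁ + 1/(k·n₁)) = σ²·(k+1)/(k·n₁).
So n₁ = (1 + 1/k)·((z_{α/2} + z_β)/d)² = 1.667 × (2.850/0.49)².
n₁ = 1.667 × 33.83 = 56.4.
Round up: n₁ = 57, giving n₂ = ⌈1.5 × 57⌉ = ⌈85.5⌉ = 86.

n₁ = 57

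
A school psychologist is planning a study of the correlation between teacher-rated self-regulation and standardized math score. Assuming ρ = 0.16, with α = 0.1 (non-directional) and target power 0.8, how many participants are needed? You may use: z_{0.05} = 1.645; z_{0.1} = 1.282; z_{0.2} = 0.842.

Fisher's z: C = ½·ln((1+r)/(1−r)) = ½·ln(1.3810) = 0.1614.
n = ((z_{α/2} + z_β)/C)² + 3.
(1.645 + 0.842) / 0.1614 = 2.487 / 0.1614 = 15.409.
n = 15.409² + 3 = 237.43 + 3 = 240.4.
Round up.

n = 241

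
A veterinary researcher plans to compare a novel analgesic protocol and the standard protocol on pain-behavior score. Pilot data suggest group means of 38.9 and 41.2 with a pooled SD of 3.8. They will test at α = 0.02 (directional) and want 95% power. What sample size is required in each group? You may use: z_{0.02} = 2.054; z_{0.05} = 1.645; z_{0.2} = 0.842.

n = 75 per group

Cohen's d = |M₁ − M₂| / SD_pooled = |38.9 − 41.2| / 3.8 = 2.3 / 3.8 = 0.605.
For two independent groups with equal n: n = 2·((z_{α} + z_β) / d)².
z_{α} + z_β = 2.054 + 1.645 = 3.699.
n = 2 × (3.699 / 0.605)² = 2 × 6.114² = 2 × 37.38 = 74.8.
Round up to the next whole participant.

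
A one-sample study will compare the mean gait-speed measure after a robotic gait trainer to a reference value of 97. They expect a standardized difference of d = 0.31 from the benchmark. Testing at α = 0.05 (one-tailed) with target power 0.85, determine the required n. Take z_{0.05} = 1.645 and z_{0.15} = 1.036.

For a one-sample test: n = ((z_{α} + z_β) / d)².
z_{α} + z_β = 1.645 + 1.036 = 2.681.
n = (2.681 / 0.31)² = 8.648² = 74.79.
Round up.

n = 75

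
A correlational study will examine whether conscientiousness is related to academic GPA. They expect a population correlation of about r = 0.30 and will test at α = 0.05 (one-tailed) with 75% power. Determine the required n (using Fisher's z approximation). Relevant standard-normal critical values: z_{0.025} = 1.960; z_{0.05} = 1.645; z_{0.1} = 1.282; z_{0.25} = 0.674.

n = 60

Fisher's z: C = ½·ln((1+r)/(1−r)) = ½·ln(1.8571) = 0.3095.
n = ((z_{α} + z_β)/C)² + 3.
(1.645 + 0.674) / 0.3095 = 2.319 / 0.3095 = 7.493.
n = 7.493² + 3 = 56.14 + 3 = 59.1.
Round up.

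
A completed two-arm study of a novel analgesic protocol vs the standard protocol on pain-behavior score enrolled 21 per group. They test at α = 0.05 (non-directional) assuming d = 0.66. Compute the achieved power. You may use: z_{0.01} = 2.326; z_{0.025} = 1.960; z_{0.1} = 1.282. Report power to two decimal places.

For two equal groups, power = Φ(d·√(n/2) − z_{α/2}).
d·√(n/2) = 0.66 × √(21/2) = 0.66 × 3.240 = 2.139.
z_β = 2.139 − 1.960 = 0.179.
Power = Φ(0.179) = 0.571.

power ≈ 0.57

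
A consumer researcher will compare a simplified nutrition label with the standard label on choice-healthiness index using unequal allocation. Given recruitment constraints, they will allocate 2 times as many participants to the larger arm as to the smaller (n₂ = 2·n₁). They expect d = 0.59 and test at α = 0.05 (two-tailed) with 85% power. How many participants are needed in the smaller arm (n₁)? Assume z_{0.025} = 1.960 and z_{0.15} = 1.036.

n₁ = 39

With allocation ratio k = n₂/n₁ = 2, Var(x̄₁−x̄₂) = σ²(1/n₁ + 1/(k·n₁)) = σ²·(k+1)/(k·n₁).
So n₁ = (1 + 1/k)·((z_{α/2} + z_β)/d)² = 1.500 × (2.996/0.59)².
n₁ = 1.500 × 25.79 = 38.7.
Round up: n₁ = 39, giving n₂ = 2 × 39 = 78.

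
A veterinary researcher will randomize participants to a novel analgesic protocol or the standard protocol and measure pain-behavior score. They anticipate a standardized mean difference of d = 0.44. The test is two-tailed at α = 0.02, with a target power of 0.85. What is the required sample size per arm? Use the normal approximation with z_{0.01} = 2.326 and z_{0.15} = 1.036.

n = 117 per group

For two independent groups with equal n: n = 2·((z_{α/2} + z_β) / d)².
z_{α/2} + z_β = 2.326 + 1.036 = 3.362.
n = 2 × (3.362 / 0.44)² = 2 × 7.641² = 2 × 58.38 = 116.8.
Round up to the next whole participant.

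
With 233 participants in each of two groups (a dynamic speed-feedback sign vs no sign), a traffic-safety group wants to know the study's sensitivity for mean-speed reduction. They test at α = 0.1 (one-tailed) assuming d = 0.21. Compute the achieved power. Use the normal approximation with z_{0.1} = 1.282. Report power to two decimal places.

For two equal groups, power = Φ(d·√(n/2) − z_{α}).
d·√(n/2) = 0.21 × √(233/2) = 0.21 × 10.794 = 2.267.
z_β = 2.267 − 1.282 = 0.985.
Power = Φ(0.985) = 0.838.

power ≈ 0.84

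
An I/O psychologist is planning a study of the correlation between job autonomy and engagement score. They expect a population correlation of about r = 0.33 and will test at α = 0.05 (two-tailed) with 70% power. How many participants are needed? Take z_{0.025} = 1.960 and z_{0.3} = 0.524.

n = 56

Fisher's z: C = ½·ln((1+r)/(1−r)) = ½·ln(1.9851) = 0.3428.
n = ((z_{α/2} + z_β)/C)² + 3.
(1.960 + 0.524) / 0.3428 = 2.484 / 0.3428 = 7.246.
n = 7.246² + 3 = 52.51 + 3 = 55.5.
Round up.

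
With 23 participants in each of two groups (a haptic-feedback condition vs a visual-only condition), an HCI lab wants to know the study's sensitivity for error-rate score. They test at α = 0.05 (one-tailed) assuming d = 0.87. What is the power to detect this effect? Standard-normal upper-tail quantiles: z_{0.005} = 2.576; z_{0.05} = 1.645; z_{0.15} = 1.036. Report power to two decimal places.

power ≈ 0.90

For two equal groups, power = Φ(d·√(n/2) − z_{α}).
d·√(n/2) = 0.87 × √(23/2) = 0.87 × 3.391 = 2.950.
z_β = 2.950 − 1.645 = 1.305.
Power = Φ(1.305) = 0.904.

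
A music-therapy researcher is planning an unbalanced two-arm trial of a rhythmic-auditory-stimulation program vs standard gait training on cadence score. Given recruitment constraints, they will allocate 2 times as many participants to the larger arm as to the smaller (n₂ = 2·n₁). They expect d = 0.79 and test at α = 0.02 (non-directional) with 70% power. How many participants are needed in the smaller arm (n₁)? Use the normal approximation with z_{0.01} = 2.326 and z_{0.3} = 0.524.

With allocation ratio k = n₂/n₁ = 2, Var(x̄₁−x̄₂) = σ²(1/n₁ + 1/(k·n₁)) = σ²·(k+1)/(k·n₁).
So n₁ = (1 + 1/k)·((z_{α/2} + z_β)/d)² = 1.500 × (2.850/0.79)².
n₁ = 1.500 × 13.01 = 19.5.
Round up: n₁ = 20, giving n₂ = 2 × 20 = 40.

n₁ = 20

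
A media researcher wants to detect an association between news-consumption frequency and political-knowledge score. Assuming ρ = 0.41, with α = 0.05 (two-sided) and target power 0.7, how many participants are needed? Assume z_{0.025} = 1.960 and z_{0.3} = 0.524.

Fisher's z: C = ½·ln((1+r)/(1−r)) = ½·ln(2.3898) = 0.4356.
n = ((z_{α/2} + z_β)/C)² + 3.
(1.960 + 0.524) / 0.4356 = 2.484 / 0.4356 = 5.702.
n = 5.702² + 3 = 32.52 + 3 = 35.5.
Round up.

n = 36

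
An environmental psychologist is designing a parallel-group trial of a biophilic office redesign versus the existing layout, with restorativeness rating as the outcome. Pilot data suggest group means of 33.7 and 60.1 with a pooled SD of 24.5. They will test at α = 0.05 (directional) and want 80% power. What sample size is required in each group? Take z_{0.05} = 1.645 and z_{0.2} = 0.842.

n = 11 per group

Cohen's d = |M₁ − M₂| / SD_pooled = |33.7 − 60.1| / 24.5 = 26.4 / 24.5 = 1.078.
For two independent groups with equal n: n = 2·((z_{α} + z_β) / d)².
z_{α} + z_β = 1.645 + 0.842 = 2.487.
n = 2 × (2.487 / 1.078)² = 2 × 2.307² = 2 × 5.32 = 10.6.
Round up to the next whole participant.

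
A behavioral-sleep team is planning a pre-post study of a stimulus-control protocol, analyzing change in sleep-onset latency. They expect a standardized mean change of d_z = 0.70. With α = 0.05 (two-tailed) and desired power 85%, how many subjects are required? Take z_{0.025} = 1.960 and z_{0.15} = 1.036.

n = 19 pairs

For a paired (one-sample on differences) test: n = ((z_{α/2} + z_β) / d)².
z_{α/2} + z_β = 1.960 + 1.036 = 2.996.
n = (2.996 / 0.70)² = 4.280² = 18.32.
Round up.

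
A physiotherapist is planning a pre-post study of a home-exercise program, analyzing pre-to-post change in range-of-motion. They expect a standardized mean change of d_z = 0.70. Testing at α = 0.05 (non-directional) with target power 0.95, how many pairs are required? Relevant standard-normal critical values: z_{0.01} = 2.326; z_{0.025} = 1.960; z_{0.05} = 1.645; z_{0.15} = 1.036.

n = 27 pairs

For a paired (one-sample on differences) test: n = ((z_{α/2} + z_β) / d)².
z_{α/2} + z_β = 1.960 + 1.645 = 3.605.
n = (3.605 / 0.70)² = 5.150² = 26.52.
Round up.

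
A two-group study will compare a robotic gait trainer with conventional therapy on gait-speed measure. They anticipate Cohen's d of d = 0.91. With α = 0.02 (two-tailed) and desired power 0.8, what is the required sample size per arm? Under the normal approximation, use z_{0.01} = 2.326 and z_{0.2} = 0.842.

n = 25 per group

For two independent groups with equal n: n = 2·((z_{α/2} + z_β) / d)².
z_{α/2} + z_β = 2.326 + 0.842 = 3.168.
n = 2 × (3.168 / 0.91)² = 2 × 3.481² = 2 × 12.12 = 24.2.
Round up to the next whole participant.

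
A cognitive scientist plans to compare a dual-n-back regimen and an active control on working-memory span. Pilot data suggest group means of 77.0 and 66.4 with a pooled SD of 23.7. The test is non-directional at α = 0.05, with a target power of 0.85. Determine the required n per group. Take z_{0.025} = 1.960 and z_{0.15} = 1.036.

n = 90 per group

Cohen's d = |M₁ − M₂| / SD_pooled = |77.0 − 66.4| / 23.7 = 10.6 / 23.7 = 0.447.
For two independent groups with equal n: n = 2·((z_{α/2} + z_β) / d)².
z_{α/2} + z_β = 1.960 + 1.036 = 2.996.
n = 2 × (2.996 / 0.447)² = 2 × 6.702² = 2 × 44.92 = 89.8.
Round up to the next whole participant.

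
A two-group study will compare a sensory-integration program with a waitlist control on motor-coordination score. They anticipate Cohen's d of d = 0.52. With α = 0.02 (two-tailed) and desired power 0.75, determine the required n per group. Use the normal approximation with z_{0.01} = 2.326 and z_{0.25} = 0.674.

For two independent groups with equal n: n = 2·((z_{α/2} + z_β) / d)².
z_{α/2} + z_β = 2.326 + 0.674 = 3.000.
n = 2 × (3.000 / 0.52)² = 2 × 5.769² = 2 × 33.28 = 66.6.
Round up to the next whole participant.

n = 67 per group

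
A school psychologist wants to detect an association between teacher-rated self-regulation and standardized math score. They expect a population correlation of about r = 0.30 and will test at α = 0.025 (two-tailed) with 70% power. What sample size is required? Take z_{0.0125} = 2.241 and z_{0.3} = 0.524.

Fisher's z: C = ½·ln((1+r)/(1−r)) = ½·ln(1.8571) = 0.3095.
n = ((z_{α/2} + z_β)/C)² + 3.
(2.241 + 0.524) / 0.3095 = 2.765 / 0.3095 = 8.934.
n = 8.934² + 3 = 79.81 + 3 = 82.8.
Round up.

n = 83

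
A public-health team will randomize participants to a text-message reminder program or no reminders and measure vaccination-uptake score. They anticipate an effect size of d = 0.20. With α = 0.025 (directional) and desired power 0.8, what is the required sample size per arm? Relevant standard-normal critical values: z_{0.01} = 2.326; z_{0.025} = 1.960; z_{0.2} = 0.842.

n = 393 per group

For two independent groups with equal n: n = 2·((z_{α} + z_β) / d)².
z_{α} + z_β = 1.960 + 0.842 = 2.802.
n = 2 × (2.802 / 0.20)² = 2 × 14.010² = 2 × 196.28 = 392.6.
Round up to the next whole participant.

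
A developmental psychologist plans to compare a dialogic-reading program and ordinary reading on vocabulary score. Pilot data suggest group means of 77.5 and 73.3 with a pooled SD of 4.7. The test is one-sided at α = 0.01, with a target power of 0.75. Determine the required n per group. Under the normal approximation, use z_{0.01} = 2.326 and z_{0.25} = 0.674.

Cohen's d = |M₁ − M₂| / SD_pooled = |77.5 − 73.3| / 4.7 = 4.2 / 4.7 = 0.894.
For two independent groups with equal n: n = 2·((z_{α} + z_β) / d)².
z_{α} + z_β = 2.326 + 0.674 = 3.000.
n = 2 × (3.000 / 0.894)² = 2 × 3.356² = 2 × 11.26 = 22.5.
Round up to the next whole participant.

n = 23 per group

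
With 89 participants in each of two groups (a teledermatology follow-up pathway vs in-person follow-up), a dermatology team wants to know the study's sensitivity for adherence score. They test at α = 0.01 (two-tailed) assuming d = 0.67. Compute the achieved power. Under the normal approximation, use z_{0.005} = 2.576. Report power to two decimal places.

power ≈ 0.97

For two equal groups, power = Φ(d·√(n/2) − z_{α/2}).
d·√(n/2) = 0.67 × √(89/2) = 0.67 × 6.671 = 4.469.
z_β = 4.469 − 2.576 = 1.893.
Power = Φ(1.893) = 0.971.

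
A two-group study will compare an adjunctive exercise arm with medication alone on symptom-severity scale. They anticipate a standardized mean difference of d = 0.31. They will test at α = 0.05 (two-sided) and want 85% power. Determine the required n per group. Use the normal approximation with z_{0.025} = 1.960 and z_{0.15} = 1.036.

For two independent groups with equal n: n = 2·((z_{α/2} + z_β) / d)².
z_{α/2} + z_β = 1.960 + 1.036 = 2.996.
n = 2 × (2.996 / 0.31)² = 2 × 9.665² = 2 × 93.40 = 186.8.
Round up to the next whole participant.

n = 187 per group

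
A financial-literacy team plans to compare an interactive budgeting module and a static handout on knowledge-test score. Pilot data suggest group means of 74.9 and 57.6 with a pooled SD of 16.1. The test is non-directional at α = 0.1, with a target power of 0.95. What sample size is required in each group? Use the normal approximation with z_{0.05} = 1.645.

Cohen's d = |M₁ − M₂| / SD_pooled = |74.9 − 57.6| / 16.1 = 17.3 / 16.1 = 1.075.
For two independent groups with equal n: n = 2·((z_{α/2} + z_β) / d)².
z_{α/2} + z_β = 1.645 + 1.645 = 3.290.
n = 2 × (3.290 / 1.075)² = 2 × 3.060² = 2 × 9.37 = 18.7.
Round up to the next whole participant.

n = 19 per group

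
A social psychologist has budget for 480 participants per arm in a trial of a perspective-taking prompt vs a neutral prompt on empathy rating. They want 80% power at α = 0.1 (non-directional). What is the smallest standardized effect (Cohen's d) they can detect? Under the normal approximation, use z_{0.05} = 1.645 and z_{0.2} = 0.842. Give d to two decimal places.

For two independent groups of n = 480 each: d_min = (z_{α/2} + z_β)·√(2/n).
z-sum = 1.645 + 0.842 = 2.487.
d_min = 2.487 × √(2/480) = 2.487 × 0.0645 = 0.161.

d_min ≈ 0.16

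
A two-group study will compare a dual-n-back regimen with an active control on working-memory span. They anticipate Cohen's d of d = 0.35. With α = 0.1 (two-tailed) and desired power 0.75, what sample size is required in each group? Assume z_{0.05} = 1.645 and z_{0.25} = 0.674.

n = 88 per group

For two independent groups with equal n: n = 2·((z_{α/2} + z_β) / d)².
z_{α/2} + z_β = 1.645 + 0.674 = 2.319.
n = 2 × (2.319 / 0.35)² = 2 × 6.626² = 2 × 43.90 = 87.8.
Round up to the next whole participant.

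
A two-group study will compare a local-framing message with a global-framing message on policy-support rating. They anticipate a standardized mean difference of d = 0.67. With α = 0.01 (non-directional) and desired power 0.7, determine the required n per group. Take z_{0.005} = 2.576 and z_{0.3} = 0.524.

For two independent groups with equal n: n = 2·((z_{α/2} + z_β) / d)².
z_{α/2} + z_β = 2.576 + 0.524 = 3.100.
n = 2 × (3.100 / 0.67)² = 2 × 4.627² = 2 × 21.41 = 42.8.
Round up to the next whole participant.

n = 43 per group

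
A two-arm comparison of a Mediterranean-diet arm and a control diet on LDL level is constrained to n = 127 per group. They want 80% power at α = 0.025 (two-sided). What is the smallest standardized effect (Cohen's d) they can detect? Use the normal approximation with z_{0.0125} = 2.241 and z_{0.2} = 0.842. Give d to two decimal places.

For two independent groups of n = 127 each: d_min = (z_{α/2} + z_β)·√(2/n).
z-sum = 2.241 + 0.842 = 3.083.
d_min = 3.083 × √(2/127) = 3.083 × 0.1255 = 0.387.

d_min ≈ 0.39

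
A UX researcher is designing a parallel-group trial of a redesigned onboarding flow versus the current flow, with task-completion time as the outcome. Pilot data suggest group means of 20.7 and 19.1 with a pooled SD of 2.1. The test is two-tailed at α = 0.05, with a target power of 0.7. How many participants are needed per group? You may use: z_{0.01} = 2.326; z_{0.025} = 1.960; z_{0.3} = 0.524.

Cohen's d = |M₁ − M₂| / SD_pooled = |20.7 − 19.1| / 2.1 = 1.6 / 2.1 = 0.762.
For two independent groups with equal n: n = 2·((z_{α/2} + z_β) / d)².
z_{α/2} + z_β = 1.960 + 0.524 = 2.484.
n = 2 × (2.484 / 0.762)² = 2 × 3.260² = 2 × 10.63 = 21.3.
Round up to the next whole participant.

n = 22 per group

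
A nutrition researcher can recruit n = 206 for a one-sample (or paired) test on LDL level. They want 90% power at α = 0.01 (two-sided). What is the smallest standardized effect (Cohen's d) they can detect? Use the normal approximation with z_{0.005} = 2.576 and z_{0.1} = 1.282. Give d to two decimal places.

For a single sample (or paired design) of n = 206: d_min = (z_{α/2} + z_β)/√n.
z-sum = 2.576 + 1.282 = 3.858.
d_min = 3.858 / √206 = 3.858 / 14.353 = 0.269.

d_min ≈ 0.27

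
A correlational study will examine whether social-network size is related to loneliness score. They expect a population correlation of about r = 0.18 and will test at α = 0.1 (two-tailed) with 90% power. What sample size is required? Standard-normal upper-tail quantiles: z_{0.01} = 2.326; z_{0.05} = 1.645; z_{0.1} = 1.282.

n = 262

Fisher's z: C = ½·ln((1+r)/(1−r)) = ½·ln(1.4390) = 0.1820.
n = ((z_{α/2} + z_β)/C)² + 3.
(1.645 + 1.282) / 0.1820 = 2.927 / 0.1820 = 16.082.
n = 16.082² + 3 = 258.64 + 3 = 261.6.
Round up.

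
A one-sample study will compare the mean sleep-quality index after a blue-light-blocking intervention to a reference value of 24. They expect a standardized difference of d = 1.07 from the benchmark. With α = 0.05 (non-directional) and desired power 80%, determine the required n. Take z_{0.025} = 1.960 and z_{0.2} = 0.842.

For a one-sample test: n = ((z_{α/2} + z_β) / d)².
z_{α/2} + z_β = 1.960 + 0.842 = 2.802.
n = (2.802 / 1.07)² = 2.619² = 6.86.
Round up.

n = 7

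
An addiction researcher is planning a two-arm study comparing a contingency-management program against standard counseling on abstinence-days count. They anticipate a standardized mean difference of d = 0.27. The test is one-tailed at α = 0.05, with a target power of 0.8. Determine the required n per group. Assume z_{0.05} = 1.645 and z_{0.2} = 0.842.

For two independent groups with equal n: n = 2·((z_{α} + z_β) / d)².
z_{α} + z_β = 1.645 + 0.842 = 2.487.
n = 2 × (2.487 / 0.27)² = 2 × 9.211² = 2 × 84.84 = 169.7.
Round up to the next whole participant.

n = 170 per group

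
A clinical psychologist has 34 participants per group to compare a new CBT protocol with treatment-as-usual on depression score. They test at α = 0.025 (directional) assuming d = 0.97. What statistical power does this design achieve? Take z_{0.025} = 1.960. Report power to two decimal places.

power ≈ 0.98

For two equal groups, power = Φ(d·√(n/2) − z_{α}).
d·√(n/2) = 0.97 × √(34/2) = 0.97 × 4.123 = 3.999.
z_β = 3.999 − 1.960 = 2.039.
Power = Φ(2.039) = 0.979.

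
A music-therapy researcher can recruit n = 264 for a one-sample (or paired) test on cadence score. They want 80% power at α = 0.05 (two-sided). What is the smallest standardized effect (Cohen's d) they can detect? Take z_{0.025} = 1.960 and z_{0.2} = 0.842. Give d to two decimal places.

d_min ≈ 0.17

For a single sample (or paired design) of n = 264: d_min = (z_{α/2} + z_β)/√n.
z-sum = 1.960 + 0.842 = 2.802.
d_min = 2.802 / √264 = 2.802 / 16.248 = 0.172.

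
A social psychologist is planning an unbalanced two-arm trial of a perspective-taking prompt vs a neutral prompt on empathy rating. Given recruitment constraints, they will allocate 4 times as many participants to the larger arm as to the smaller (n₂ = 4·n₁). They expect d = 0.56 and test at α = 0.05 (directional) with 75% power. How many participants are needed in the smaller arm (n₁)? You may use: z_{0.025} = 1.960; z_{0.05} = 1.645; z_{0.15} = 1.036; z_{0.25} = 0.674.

n₁ = 22

With allocation ratio k = n₂/n₁ = 4, Var(x̄₁−x̄₂) = σ²(1/n₁ + 1/(k·n₁)) = σ²·(k+1)/(k·n₁).
So n₁ = (1 + 1/k)·((z_{α} + z_β)/d)² = 1.250 × (2.319/0.56)².
n₁ = 1.250 × 17.15 = 21.4.
Round up: n₁ = 22, giving n₂ = 4 × 22 = 88.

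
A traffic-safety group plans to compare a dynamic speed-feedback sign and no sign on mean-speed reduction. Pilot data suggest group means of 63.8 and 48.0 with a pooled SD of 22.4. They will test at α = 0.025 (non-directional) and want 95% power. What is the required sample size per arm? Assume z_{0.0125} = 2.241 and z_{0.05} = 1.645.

Cohen's d = |M₁ − M₂| / SD_pooled = |63.8 − 48.0| / 22.4 = 15.8 / 22.4 = 0.705.
For two independent groups with equal n: n = 2·((z_{α/2} + z_β) / d)².
z_{α/2} + z_β = 2.241 + 1.645 = 3.886.
n = 2 × (3.886 / 0.705)² = 2 × 5.512² = 2 × 30.38 = 60.8.
Round up to the next whole participant.

n = 61 per group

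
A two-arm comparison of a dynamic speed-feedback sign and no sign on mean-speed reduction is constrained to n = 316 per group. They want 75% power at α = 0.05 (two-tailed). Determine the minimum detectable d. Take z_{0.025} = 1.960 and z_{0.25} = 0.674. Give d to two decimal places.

For two independent groups of n = 316 each: d_min = (z_{α/2} + z_β)·√(2/n).
z-sum = 1.960 + 0.674 = 2.634.
d_min = 2.634 × √(2/316) = 2.634 × 0.0796 = 0.210.

d_min ≈ 0.21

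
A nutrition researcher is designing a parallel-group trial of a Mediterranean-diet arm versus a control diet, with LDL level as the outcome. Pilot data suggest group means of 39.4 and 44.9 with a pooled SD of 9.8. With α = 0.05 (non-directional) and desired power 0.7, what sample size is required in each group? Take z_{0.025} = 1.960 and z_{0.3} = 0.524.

Cohen's d = |M₁ − M₂| / SD_pooled = |39.4 − 44.9| / 9.8 = 5.5 / 9.8 = 0.561.
For two independent groups with equal n: n = 2·((z_{α/2} + z_β) / d)².
z_{α/2} + z_β = 1.960 + 0.524 = 2.484.
n = 2 × (2.484 / 0.561)² = 2 × 4.428² = 2 × 19.61 = 39.2.
Round up to the next whole participant.

n = 40 per group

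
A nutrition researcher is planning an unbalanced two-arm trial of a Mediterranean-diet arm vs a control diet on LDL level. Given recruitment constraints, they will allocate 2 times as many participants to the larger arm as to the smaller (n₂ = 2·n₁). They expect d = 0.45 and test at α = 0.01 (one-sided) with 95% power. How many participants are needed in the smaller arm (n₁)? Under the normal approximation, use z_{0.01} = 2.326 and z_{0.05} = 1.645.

n₁ = 117

With allocation ratio k = n₂/n₁ = 2, Var(x̄₁−x̄₂) = σ²(1/n₁ + 1/(k·n₁)) = σ²·(k+1)/(k·n₁).
So n₁ = (1 + 1/k)·((z_{α} + z_β)/d)² = 1.500 × (3.971/0.45)².
n₁ = 1.500 × 77.87 = 116.8.
Round up: n₁ = 117, giving n₂ = 2 × 117 = 234.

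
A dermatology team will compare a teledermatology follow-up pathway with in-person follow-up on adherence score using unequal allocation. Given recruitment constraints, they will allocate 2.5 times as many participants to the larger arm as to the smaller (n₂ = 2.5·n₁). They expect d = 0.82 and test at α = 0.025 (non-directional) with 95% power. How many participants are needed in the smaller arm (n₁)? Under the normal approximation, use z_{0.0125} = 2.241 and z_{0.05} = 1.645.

With allocation ratio k = n₂/n₁ = 2.5, Var(x̄₁−x̄₂) = σ²(1/n₁ + 1/(k·n₁)) = σ²·(k+1)/(k·n₁).
So n₁ = (1 + 1/k)·((z_{α/2} + z_β)/d)² = 1.400 × (3.886/0.82)².
n₁ = 1.400 × 22.46 = 31.4.
Round up: n₁ = 32, giving n₂ = 2.5 × 32 = 80.

n₁ = 32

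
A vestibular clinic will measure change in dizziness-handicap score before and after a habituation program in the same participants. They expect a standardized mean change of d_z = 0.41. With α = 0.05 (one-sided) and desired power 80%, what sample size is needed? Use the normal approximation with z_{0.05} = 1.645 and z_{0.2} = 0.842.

For a paired (one-sample on differences) test: n = ((z_{α} + z_β) / d)².
z_{α} + z_β = 1.645 + 0.842 = 2.487.
n = (2.487 / 0.41)² = 6.066² = 36.79.
Round up.

n = 37 pairs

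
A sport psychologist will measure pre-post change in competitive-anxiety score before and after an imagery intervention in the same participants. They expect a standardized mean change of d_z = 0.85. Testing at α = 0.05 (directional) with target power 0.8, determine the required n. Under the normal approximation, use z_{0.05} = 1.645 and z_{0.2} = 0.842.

n = 9 pairs

For a paired (one-sample on differences) test: n = ((z_{α} + z_β) / d)².
z_{α} + z_β = 1.645 + 0.842 = 2.487.
n = (2.487 / 0.85)² = 2.926² = 8.56.
Round up.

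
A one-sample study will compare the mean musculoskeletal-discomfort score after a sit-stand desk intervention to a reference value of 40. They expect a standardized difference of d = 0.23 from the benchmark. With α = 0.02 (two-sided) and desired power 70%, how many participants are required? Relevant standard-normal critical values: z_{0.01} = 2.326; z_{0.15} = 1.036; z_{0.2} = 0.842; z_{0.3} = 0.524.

For a one-sample test: n = ((z_{α/2} + z_β) / d)².
z_{α/2} + z_β = 2.326 + 0.524 = 2.850.
n = (2.850 / 0.23)² = 12.391² = 153.54.
Round up.

n = 154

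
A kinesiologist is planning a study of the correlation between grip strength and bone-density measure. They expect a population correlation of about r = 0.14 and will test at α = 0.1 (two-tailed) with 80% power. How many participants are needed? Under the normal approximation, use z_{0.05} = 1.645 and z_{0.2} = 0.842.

Fisher's z: C = ½·ln((1+r)/(1−r)) = ½·ln(1.3256) = 0.1409.
n = ((z_{α/2} + z_β)/C)² + 3.
(1.645 + 0.842) / 0.1409 = 2.487 / 0.1409 = 17.651.
n = 17.651² + 3 = 311.55 + 3 = 314.6.
Round up.

n = 315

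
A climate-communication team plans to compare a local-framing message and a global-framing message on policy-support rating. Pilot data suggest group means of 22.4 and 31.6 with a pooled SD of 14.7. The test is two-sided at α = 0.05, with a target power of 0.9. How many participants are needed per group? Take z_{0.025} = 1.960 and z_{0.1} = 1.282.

n = 54 per group

Cohen's d = |M₁ − M₂| / SD_pooled = |22.4 − 31.6| / 14.7 = 9.2 / 14.7 = 0.626.
For two independent groups with equal n: n = 2·((z_{α/2} + z_β) / d)².
z_{α/2} + z_β = 1.960 + 1.282 = 3.242.
n = 2 × (3.242 / 0.626)² = 2 × 5.179² = 2 × 26.82 = 53.6.
Round up to the next whole participant.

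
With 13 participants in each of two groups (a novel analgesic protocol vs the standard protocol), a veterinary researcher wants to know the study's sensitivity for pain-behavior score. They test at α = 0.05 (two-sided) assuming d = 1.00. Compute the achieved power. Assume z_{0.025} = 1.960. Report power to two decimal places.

For two equal groups, power = Φ(d·√(n/2) − z_{α/2}).
d·√(n/2) = 1.00 × √(13/2) = 1.00 × 2.550 = 2.550.
z_β = 2.550 − 1.960 = 0.590.
Power = Φ(0.590) = 0.722.

power ≈ 0.72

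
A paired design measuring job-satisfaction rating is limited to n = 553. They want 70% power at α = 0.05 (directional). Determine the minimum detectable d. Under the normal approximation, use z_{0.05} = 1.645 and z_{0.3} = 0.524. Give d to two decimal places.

For a single sample (or paired design) of n = 553: d_min = (z_{α} + z_β)/√n.
z-sum = 1.645 + 0.524 = 2.169.
d_min = 2.169 / √553 = 2.169 / 23.516 = 0.092.

d_min ≈ 0.09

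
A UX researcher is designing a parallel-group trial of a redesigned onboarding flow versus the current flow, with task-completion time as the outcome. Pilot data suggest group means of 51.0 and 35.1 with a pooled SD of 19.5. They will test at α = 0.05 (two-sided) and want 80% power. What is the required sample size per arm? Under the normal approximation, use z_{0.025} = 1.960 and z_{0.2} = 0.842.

Cohen's d = |M₁ − M₂| / SD_pooled = |51.0 − 35.1| / 19.5 = 15.9 / 19.5 = 0.815.
For two independent groups with equal n: n = 2·((z_{α/2} + z_β) / d)².
z_{α/2} + z_β = 1.960 + 0.842 = 2.802.
n = 2 × (2.802 / 0.815)² = 2 × 3.438² = 2 × 11.82 = 23.6.
Round up to the next whole participant.

n = 24 per group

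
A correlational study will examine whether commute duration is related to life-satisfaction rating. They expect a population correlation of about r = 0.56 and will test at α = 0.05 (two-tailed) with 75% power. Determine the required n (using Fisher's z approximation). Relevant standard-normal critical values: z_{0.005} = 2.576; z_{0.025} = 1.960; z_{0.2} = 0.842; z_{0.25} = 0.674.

Fisher's z: C = ½·ln((1+r)/(1−r)) = ½·ln(3.5455) = 0.6328.
n = ((z_{α/2} + z_β)/C)² + 3.
(1.960 + 0.674) / 0.6328 = 2.634 / 0.6328 = 4.162.
n = 4.162² + 3 = 17.33 + 3 = 20.3.
Round up.

n = 21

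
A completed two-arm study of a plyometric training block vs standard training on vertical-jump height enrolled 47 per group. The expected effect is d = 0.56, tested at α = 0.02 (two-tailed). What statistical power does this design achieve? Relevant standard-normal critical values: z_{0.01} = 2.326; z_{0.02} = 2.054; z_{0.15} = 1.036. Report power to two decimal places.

power ≈ 0.65

For two equal groups, power = Φ(d·√(n/2) − z_{α/2}).
d·√(n/2) = 0.56 × √(47/2) = 0.56 × 4.848 = 2.715.
z_β = 2.715 − 2.326 = 0.389.
Power = Φ(0.389) = 0.651.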